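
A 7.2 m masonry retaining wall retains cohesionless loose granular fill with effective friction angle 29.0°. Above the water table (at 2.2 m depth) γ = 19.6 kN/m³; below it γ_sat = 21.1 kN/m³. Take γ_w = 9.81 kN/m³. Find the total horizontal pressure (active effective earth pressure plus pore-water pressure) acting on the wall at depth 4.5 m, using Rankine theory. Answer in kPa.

K_a = (1 − sin φ)/(1 + sin φ) = 0.3470.
γ' = 21.1 − 9.81 = 11.29 kN/m³.
Effective vertical stress at 4.5 m: σ'_v = 19.6×2.2 + 11.29×2.30 = 69.09 kPa.
σ'_h = K_a σ'_v = 0.3470 × 69.09 = 23.97 kPa; u = γ_w × 2.30 = 22.56 kPa.
Total σ_h = 23.97 + 22.56 = 46.53 kPa.

46.5 kPa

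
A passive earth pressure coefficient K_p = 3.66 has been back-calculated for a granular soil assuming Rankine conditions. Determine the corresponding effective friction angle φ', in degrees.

K_p = (1+sin φ)/(1−sin φ) ⇒ sin φ = (K_p − 1)/(K_p + 1) = 0.5708.
φ = arcsin(0.5708) = 34.81°.

34.8°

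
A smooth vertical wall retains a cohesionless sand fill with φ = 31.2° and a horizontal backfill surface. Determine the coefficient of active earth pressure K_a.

K_a = tan²(45° − φ/2) = tan²(29.40°) = 0.3175.

0.317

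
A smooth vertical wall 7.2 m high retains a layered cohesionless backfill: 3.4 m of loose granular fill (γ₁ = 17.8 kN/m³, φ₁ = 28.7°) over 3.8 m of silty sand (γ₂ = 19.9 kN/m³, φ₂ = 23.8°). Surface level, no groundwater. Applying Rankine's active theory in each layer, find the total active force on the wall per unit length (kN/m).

195 kN/m

K_a1 = tan²(45°−28.7°/2) = 0.3511; K_a2 = tan²(45°−23.8°/2) = 0.4250.
Layer 1: σ at base = K_a1 γ₁ h₁ = 21.25 kPa; P₁ = ½×21.25×3.4 = 36.13.
Layer 2: σ_v at top = γ₁h₁ = 60.52; σ_h top = K_a2×60.52 = 25.72; σ_h base = K_a2×(60.52+19.9×3.8) = 57.85.
P₂ = ½(25.72+57.85)×3.8 = 158.8. Total P_a = 36.13+158.8 = 194.9 kN/m.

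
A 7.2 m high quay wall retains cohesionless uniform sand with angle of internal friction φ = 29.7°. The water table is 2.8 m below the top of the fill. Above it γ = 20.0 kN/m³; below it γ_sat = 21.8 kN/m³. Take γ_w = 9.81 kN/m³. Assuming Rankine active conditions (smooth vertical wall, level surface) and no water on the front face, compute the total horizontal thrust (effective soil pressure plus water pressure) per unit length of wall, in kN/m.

244 kN/m

K_a = tan²(45° − φ/2) = 0.3374.
γ' = 21.8 − 9.81 = 11.99 kN/m³. Depth below WT = 4.4 m.
σ'_h at WT = K_a γ d_w = 18.89 kPa; at base = 18.89 + K_a γ' × 4.4 = 36.69 kPa.
P₁ (0–2.8 m) = ½×18.89×2.8 = 26.45. P₂ (2.8–7.2 m) = ½(18.89+36.69)×4.4 = 122.3.
P_w = ½ γ_w h₂² = 0.5×9.81×4.4² = 94.96. Total = 26.45+122.3+94.96 = 243.7 kN/m.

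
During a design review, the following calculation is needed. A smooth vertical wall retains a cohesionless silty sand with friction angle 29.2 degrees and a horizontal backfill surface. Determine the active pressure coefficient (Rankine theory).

0.344

K_a = tan²(45° − φ/2) = tan²(30.40°) = 0.3442.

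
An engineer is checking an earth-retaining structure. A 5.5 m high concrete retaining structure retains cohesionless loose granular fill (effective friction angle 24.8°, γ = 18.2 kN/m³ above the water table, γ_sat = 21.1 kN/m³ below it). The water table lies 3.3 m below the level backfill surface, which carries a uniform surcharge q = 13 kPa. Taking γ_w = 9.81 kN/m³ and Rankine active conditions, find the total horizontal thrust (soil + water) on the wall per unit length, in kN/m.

K_a = tan²(45° − φ/2) = 0.4090.
γ' = 21.1 − 9.81 = 11.29 kN/m³. h₂ = H − d_w = 2.2 m.
σ'_h: at surface K_a·q = 5.317; at WT K_a(q+γd_w) = 29.88; at base K_a(q+γd_w+γ'h₂) = 40.04 kPa.
P₁ = ½(5.317+29.88)×3.3 = 58.08; P₂ = ½(29.88+40.04)×2.2 = 76.91; P_w = ½γ_w h₂² = 23.74.
Total = 58.08+76.91+23.74 = 158.7 kN/m.

159 kN/m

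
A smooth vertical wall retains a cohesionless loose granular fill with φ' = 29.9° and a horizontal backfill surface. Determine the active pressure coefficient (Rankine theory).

K_a = tan²(45° − φ/2) = tan²(30.05°) = 0.3347.

0.335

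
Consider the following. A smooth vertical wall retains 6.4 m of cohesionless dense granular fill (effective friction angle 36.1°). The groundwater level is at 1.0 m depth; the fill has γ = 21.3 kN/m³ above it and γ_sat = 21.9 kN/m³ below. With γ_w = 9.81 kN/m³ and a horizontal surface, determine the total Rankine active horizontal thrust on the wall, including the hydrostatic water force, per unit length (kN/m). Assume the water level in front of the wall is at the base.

221 kN/m

K_a = tan²(45° − φ/2) = 0.2585.
γ' = 21.9 − 9.81 = 12.09 kN/m³. Depth below WT = 5.4 m.
σ'_h at WT = K_a γ d_w = 5.506 kPa; at base = 5.506 + K_a γ' × 5.4 = 22.38 kPa.
P₁ (0–1.0 m) = ½×5.506×1.0 = 2.753. P₂ (1.0–6.4 m) = ½(5.506+22.38)×5.4 = 75.30.
P_w = ½ γ_w h₂² = 0.5×9.81×5.4² = 143.0. Total = 2.753+75.30+143.0 = 221.1 kN/m.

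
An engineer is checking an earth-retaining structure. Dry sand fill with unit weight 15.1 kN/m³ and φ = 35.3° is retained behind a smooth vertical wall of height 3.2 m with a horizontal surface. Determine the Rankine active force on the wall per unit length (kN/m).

20.7 kN/m

K_a = tan²(45° − φ/2) = 0.2675.
P_a = ½ K_a γ H² = 0.5 × 0.2675 × 15.1 × 3.2² = 20.68 kN/m.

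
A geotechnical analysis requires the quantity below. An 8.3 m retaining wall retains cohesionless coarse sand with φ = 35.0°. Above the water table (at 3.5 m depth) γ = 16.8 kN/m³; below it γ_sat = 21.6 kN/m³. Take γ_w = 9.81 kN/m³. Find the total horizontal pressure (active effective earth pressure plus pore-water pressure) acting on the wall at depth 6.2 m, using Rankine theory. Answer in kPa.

K_a = (1 − sin φ)/(1 + sin φ) = 0.2710.
γ' = 21.6 − 9.81 = 11.79 kN/m³.
Effective vertical stress at 6.2 m: σ'_v = 16.8×3.5 + 11.79×2.70 = 90.63 kPa.
σ'_h = K_a σ'_v = 0.2710 × 90.63 = 24.56 kPa; u = γ_w × 2.70 = 26.49 kPa.
Total σ_h = 24.56 + 26.49 = 51.05 kPa.

51.0 kPa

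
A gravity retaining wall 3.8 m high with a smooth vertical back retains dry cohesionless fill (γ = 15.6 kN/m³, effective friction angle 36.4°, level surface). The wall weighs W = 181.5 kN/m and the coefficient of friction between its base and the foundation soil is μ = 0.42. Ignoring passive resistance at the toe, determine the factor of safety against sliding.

2.65

K_a = tan²(45° − 36.4°/2) = 0.2552.
P_a = ½K_aγH² = 0.5×0.2552×15.6×3.8² = 28.74 kN/m, acting at H/3 = 1.267 m above the base.
FS_sliding = μW / P_a = 0.42×181.5 / 28.74 = 2.652.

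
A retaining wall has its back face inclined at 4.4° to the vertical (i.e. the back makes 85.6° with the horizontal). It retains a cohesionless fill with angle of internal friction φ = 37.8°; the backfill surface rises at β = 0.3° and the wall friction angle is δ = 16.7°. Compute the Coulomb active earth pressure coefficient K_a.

K_a = sin²(α+φ) / [sin²α · sin(α−δ) · (1 + √{sin(φ+δ)sin(φ−β) / (sin(α−δ)sin(α+β))})²].
With α = 85.6°, φ = 37.8°, δ = 16.7°, β = 0.3°: K_a = 0.2512.

0.251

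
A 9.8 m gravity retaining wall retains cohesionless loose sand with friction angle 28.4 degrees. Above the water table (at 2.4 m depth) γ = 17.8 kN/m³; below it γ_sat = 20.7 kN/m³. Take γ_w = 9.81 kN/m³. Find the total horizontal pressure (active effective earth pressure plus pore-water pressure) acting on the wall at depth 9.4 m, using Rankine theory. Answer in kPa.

K_a = (1 − sin φ)/(1 + sin φ) = 0.3554.
γ' = 20.7 − 9.81 = 10.89 kN/m³.
Effective vertical stress at 9.4 m: σ'_v = 17.8×2.4 + 10.89×7.00 = 118.9 kPa.
σ'_h = K_a σ'_v = 0.3554 × 118.9 = 42.27 kPa; u = γ_w × 7.00 = 68.67 kPa.
Total σ_h = 42.27 + 68.67 = 110.9 kPa.

111 kPa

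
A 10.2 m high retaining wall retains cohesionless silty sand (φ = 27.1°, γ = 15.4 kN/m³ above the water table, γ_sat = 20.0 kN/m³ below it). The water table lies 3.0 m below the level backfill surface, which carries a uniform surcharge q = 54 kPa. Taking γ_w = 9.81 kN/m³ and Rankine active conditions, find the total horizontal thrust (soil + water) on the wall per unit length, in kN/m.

K_a = tan²(45° − φ/2) = 0.3741.
γ' = 20.0 − 9.81 = 10.19 kN/m³. h₂ = H − d_w = 7.2 m.
σ'_h: at surface K_a·q = 20.20; at WT K_a(q+γd_w) = 37.48; at base K_a(q+γd_w+γ'h₂) = 64.92 kPa.
P₁ = ½(20.20+37.48)×3.0 = 86.52; P₂ = ½(37.48+64.92)×7.2 = 368.7; P_w = ½γ_w h₂² = 254.3.
Total = 86.52+368.7+254.3 = 709.5 kN/m.

709 kN/m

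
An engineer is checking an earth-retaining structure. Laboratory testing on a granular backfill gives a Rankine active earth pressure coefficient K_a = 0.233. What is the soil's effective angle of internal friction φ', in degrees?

38.5°

K_a = tan²(45° − φ/2) ⇒ 45° − φ/2 = arctan(√0.233) = 25.77°.
φ = 2(45° − 25.77°) = 38.47°.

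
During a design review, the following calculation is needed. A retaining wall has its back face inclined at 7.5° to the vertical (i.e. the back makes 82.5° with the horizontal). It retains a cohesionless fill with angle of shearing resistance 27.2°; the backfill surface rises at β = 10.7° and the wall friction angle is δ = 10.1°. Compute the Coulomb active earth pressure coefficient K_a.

K_a = sin²(α+φ) / [sin²α · sin(α−δ) · (1 + √{sin(φ+δ)sin(φ−β) / (sin(α−δ)sin(α+β))})²].
With α = 82.5°, φ = 27.2°, δ = 10.1°, β = 10.7°: K_a = 0.4657.

0.466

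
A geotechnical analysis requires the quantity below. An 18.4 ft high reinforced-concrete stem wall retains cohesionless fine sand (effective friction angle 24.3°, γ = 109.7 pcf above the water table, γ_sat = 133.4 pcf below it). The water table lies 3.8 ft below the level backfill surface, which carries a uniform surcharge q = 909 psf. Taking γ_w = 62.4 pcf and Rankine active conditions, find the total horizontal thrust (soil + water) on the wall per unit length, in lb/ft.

K_a = tan²(45° − φ/2) = 0.4169.
γ' = 133.4 − 62.4 = 71.00 pcf. h₂ = H − d_w = 14.6 ft.
σ'_h: at surface K_a·q = 379.0; at WT K_a(q+γd_w) = 552.8; at base K_a(q+γd_w+γ'h₂) = 985.0 psf.
P₁ = ½(379.0+552.8)×3.8 = 1770; P₂ = ½(552.8+985.0)×14.6 = 11230; P_w = ½γ_w h₂² = 6651.
Total = 1770+11230+6651 = 19650 lb/ft.

19600 lb/ft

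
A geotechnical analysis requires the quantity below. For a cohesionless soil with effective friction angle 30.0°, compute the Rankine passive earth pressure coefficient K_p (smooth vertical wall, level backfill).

K_p = (1 + sin φ)/(1 − sin φ) = tan²(45° + 30.0°/2) = 3.000.

3.00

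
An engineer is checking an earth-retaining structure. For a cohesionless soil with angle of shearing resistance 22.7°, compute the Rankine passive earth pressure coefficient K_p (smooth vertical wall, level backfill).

2.26

K_p = (1 + sin φ)/(1 − sin φ) = tan²(45° + 22.7°/2) = 2.257.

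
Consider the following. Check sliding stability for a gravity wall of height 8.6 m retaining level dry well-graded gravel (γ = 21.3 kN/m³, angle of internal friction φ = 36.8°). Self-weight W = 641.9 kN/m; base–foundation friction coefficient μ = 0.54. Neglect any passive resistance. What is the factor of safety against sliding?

K_a = tan²(45° − 36.8°/2) = 0.2508.
P_a = ½K_aγH² = 0.5×0.2508×21.3×8.6² = 197.5 kN/m, acting at H/3 = 2.867 m above the base.
FS_sliding = μW / P_a = 0.54×641.9 / 197.5 = 1.755.

1.75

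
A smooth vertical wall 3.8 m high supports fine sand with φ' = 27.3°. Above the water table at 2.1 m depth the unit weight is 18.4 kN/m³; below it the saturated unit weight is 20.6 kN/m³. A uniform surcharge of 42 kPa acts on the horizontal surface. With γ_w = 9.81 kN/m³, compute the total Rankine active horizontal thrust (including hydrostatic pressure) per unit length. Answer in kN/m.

119 kN/m

K_a = tan²(45° − φ/2) = 0.3711.
γ' = 20.6 − 9.81 = 10.79 kN/m³. h₂ = H − d_w = 1.7 m.
σ'_h: at surface K_a·q = 15.59; at WT K_a(q+γd_w) = 29.93; at base K_a(q+γd_w+γ'h₂) = 36.74 kPa.
P₁ = ½(15.59+29.93)×2.1 = 47.79; P₂ = ½(29.93+36.74)×1.7 = 56.66; P_w = ½γ_w h₂² = 14.18.
Total = 47.79+56.66+14.18 = 118.6 kN/m.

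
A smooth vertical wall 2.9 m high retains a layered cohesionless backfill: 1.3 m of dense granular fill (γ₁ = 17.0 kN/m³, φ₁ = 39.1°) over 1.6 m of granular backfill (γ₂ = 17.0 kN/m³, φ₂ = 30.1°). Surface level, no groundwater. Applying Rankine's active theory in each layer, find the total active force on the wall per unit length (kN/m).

K_a1 = tan²(45°−39.1°/2) = 0.2265; K_a2 = tan²(45°−30.1°/2) = 0.3320.
Layer 1: σ at base = K_a1 γ₁ h₁ = 5.005 kPa; P₁ = ½×5.005×1.3 = 3.253.
Layer 2: σ_v at top = γ₁h₁ = 22.10; σ_h top = K_a2×22.10 = 7.337; σ_h base = K_a2×(22.10+17.0×1.6) = 16.37.
P₂ = ½(7.337+16.37)×1.6 = 18.96. Total P_a = 3.253+18.96 = 22.22 kN/m.

22.2 kN/m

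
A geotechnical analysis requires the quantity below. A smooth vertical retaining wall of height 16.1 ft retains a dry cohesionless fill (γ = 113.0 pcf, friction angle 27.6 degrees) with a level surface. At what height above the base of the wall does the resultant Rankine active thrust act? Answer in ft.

5.37 ft

K_a = 0.3668.
The pressure distribution is triangular, so the resultant acts at H/3 above the base = 16.1/3 = 5.367 ft.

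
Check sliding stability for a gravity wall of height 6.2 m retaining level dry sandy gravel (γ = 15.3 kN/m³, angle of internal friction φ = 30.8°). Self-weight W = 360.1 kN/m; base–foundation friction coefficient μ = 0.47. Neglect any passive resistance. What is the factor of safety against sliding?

1.78

K_a = tan²(45° − 30.8°/2) = 0.3227.
P_a = ½K_aγH² = 0.5×0.3227×15.3×6.2² = 94.90 kN/m, acting at H/3 = 2.067 m above the base.
FS_sliding = μW / P_a = 0.47×360.1 / 94.90 = 1.783.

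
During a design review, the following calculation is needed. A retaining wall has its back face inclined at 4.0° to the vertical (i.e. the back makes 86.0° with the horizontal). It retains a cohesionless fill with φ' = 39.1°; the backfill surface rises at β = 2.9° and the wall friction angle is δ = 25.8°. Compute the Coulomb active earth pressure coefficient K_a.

0.243

K_a = sin²(α+φ) / [sin²α · sin(α−δ) · (1 + √{sin(φ+δ)sin(φ−β) / (sin(α−δ)sin(α+β))})²].
With α = 86.0°, φ = 39.1°, δ = 25.8°, β = 2.9°: K_a = 0.2432.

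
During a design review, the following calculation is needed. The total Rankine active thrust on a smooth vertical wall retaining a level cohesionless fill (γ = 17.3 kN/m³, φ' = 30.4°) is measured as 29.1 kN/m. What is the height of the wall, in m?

3.20 m

K_a = 0.3280. P_a = ½ K_a γ H² ⇒ H = √(2P_a/(K_a γ)).
H = √(2×29.1/(0.3280×17.3)) = 3.203 m.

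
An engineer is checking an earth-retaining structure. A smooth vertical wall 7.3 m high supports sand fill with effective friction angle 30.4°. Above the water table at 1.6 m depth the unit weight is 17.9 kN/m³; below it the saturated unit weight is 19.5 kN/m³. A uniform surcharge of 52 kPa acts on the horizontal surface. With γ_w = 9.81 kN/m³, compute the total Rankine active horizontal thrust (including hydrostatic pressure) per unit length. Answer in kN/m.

397 kN/m

K_a = tan²(45° − φ/2) = 0.3280.
γ' = 19.5 − 9.81 = 9.690 kN/m³. h₂ = H − d_w = 5.7 m.
σ'_h: at surface K_a·q = 17.06; at WT K_a(q+γd_w) = 26.45; at base K_a(q+γd_w+γ'h₂) = 44.57 kPa.
P₁ = ½(17.06+26.45)×1.6 = 34.80; P₂ = ½(26.45+44.57)×5.7 = 202.4; P_w = ½γ_w h₂² = 159.4.
Total = 34.80+202.4+159.4 = 396.6 kN/m.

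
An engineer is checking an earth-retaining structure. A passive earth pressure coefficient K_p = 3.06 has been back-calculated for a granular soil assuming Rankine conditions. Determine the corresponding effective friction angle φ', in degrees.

30.5°

K_p = (1+sin φ)/(1−sin φ) ⇒ sin φ = (K_p − 1)/(K_p + 1) = 0.5074.
φ = arcsin(0.5074) = 30.49°.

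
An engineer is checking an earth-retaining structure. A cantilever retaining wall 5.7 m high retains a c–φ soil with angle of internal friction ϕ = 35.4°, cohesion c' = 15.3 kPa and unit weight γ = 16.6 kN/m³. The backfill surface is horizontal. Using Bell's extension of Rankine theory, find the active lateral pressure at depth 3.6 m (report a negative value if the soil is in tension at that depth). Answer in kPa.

0.126 kPa

K_a = (1 − sin φ)/(1 + sin φ) = 0.2664.
σ_a = K_a γ z − 2c√K_a = 0.2664×16.6×3.6 − 2×15.3×0.5161 = 0.1262 kPa.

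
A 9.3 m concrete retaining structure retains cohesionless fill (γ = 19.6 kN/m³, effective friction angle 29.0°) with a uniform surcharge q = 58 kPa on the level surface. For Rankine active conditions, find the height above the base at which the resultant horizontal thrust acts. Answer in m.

3.70 m

K_a = 0.3470.
Triangular part P₁ = ½K_aγH² = 294.1 at H/3 = 3.100 m; rectangular part P₂ = K_a q H = 187.2 at H/2 = 4.650 m.
ȳ = (P₁·3.100 + P₂·4.650)/(P₁+P₂) = 3.703 m.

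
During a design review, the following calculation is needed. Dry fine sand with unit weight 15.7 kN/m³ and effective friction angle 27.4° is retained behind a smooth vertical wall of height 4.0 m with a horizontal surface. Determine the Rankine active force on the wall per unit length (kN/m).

46.4 kN/m

K_a = tan²(45° − φ/2) = 0.3697.
P_a = ½ K_a γ H² = 0.5 × 0.3697 × 15.7 × 4.0² = 46.43 kN/m.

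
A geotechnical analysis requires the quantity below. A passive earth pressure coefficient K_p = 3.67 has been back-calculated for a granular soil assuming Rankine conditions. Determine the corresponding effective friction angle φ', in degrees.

34.9°

K_p = (1+sin φ)/(1−sin φ) ⇒ sin φ = (K_p − 1)/(K_p + 1) = 0.5717.
φ = arcsin(0.5717) = 34.87°.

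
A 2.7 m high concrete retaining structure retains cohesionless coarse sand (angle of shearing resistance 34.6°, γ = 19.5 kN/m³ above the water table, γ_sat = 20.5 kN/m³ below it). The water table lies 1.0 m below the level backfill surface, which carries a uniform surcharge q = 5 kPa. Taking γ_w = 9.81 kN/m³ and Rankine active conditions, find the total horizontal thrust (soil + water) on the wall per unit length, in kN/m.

K_a = tan²(45° − φ/2) = 0.2756.
γ' = 20.5 − 9.81 = 10.69 kN/m³. h₂ = H − d_w = 1.7 m.
σ'_h: at surface K_a·q = 1.378; at WT K_a(q+γd_w) = 6.753; at base K_a(q+γd_w+γ'h₂) = 11.76 kPa.
P₁ = ½(1.378+6.753)×1.0 = 4.066; P₂ = ½(6.753+11.76)×1.7 = 15.74; P_w = ½γ_w h₂² = 14.18.
Total = 4.066+15.74+14.18 = 33.98 kN/m.

34.0 kN/m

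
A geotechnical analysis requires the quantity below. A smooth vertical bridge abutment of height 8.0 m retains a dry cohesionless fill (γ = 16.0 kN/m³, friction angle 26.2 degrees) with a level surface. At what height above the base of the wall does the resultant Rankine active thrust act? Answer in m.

K_a = 0.3874.
The pressure distribution is triangular, so the resultant acts at H/3 above the base = 8.0/3 = 2.667 m.

2.67 m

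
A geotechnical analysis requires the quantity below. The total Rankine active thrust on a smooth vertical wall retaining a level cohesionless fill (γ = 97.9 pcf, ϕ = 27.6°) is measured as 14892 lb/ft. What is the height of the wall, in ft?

K_a = 0.3668. P_a = ½ K_a γ H² ⇒ H = √(2P_a/(K_a γ)).
H = √(2×14892/(0.3668×97.9)) = 28.80 ft.

28.8 ft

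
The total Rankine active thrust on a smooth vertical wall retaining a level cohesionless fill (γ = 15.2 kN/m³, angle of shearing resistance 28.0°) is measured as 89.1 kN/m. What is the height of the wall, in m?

K_a = 0.3610. P_a = ½ K_a γ H² ⇒ H = √(2P_a/(K_a γ)).
H = √(2×89.1/(0.3610×15.2)) = 5.698 m.

5.70 m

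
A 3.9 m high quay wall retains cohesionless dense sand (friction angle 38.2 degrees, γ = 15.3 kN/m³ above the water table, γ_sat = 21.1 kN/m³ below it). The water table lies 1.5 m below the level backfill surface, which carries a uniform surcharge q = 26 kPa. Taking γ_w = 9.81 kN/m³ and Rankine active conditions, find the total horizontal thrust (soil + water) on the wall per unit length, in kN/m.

K_a = tan²(45° − φ/2) = 0.2358.
γ' = 21.1 − 9.81 = 11.29 kN/m³. h₂ = H − d_w = 2.4 m.
σ'_h: at surface K_a·q = 6.130; at WT K_a(q+γd_w) = 11.54; at base K_a(q+γd_w+γ'h₂) = 17.93 kPa.
P₁ = ½(6.130+11.54)×1.5 = 13.25; P₂ = ½(11.54+17.93)×2.4 = 35.37; P_w = ½γ_w h₂² = 28.25.
Total = 13.25+35.37+28.25 = 76.87 kN/m.

76.9 kN/m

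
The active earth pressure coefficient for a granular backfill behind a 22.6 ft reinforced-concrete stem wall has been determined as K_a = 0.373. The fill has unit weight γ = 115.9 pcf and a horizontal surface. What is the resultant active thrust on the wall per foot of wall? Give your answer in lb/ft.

P = ½ K_a γ H² = 0.5 × 0.373 × 115.9 × 22.6² = 11040 lb/ft.

11000 lb/ft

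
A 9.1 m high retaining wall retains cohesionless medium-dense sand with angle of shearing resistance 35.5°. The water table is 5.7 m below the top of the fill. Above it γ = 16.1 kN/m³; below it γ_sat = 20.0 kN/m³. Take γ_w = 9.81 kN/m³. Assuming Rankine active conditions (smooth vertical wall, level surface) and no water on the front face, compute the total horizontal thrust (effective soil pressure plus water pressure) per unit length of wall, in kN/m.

224 kN/m

K_a = tan²(45° − φ/2) = 0.2653.
γ' = 20.0 − 9.81 = 10.19 kN/m³. Depth below WT = 3.4 m.
σ'_h at WT = K_a γ d_w = 24.34 kPa; at base = 24.34 + K_a γ' × 3.4 = 33.53 kPa.
P₁ (0–5.7 m) = ½×24.34×5.7 = 69.38. P₂ (5.7–9.1 m) = ½(24.34+33.53)×3.4 = 98.39.
P_w = ½ γ_w h₂² = 0.5×9.81×3.4² = 56.70. Total = 69.38+98.39+56.70 = 224.5 kN/m.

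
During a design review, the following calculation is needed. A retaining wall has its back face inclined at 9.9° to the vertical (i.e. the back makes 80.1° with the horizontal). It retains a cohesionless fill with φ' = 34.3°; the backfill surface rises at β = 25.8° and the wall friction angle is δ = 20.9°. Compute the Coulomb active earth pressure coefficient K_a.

0.520

K_a = sin²(α+φ) / [sin²α · sin(α−δ) · (1 + √{sin(φ+δ)sin(φ−β) / (sin(α−δ)sin(α+β))})²].
With α = 80.1°, φ = 34.3°, δ = 20.9°, β = 25.8°: K_a = 0.5199.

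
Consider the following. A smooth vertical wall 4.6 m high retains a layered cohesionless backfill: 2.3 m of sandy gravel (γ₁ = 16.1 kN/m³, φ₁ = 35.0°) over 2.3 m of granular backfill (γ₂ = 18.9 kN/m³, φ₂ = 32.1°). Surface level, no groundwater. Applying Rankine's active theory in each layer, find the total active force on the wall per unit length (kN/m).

K_a1 = tan²(45°−35.0°/2) = 0.2710; K_a2 = tan²(45°−32.1°/2) = 0.3060.
Layer 1: σ at base = K_a1 γ₁ h₁ = 10.03 kPa; P₁ = ½×10.03×2.3 = 11.54.
Layer 2: σ_v at top = γ₁h₁ = 37.03; σ_h top = K_a2×37.03 = 11.33; σ_h base = K_a2×(37.03+18.9×2.3) = 24.63.
P₂ = ½(11.33+24.63)×2.3 = 41.36. Total P_a = 11.54+41.36 = 52.90 kN/m.

52.9 kN/m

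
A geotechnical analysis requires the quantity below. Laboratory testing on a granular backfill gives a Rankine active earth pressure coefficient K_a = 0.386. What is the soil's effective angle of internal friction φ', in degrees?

K_a = tan²(45° − φ/2) ⇒ 45° − φ/2 = arctan(√0.386) = 31.85°.
φ = 2(45° − 31.85°) = 26.30°.

26.3°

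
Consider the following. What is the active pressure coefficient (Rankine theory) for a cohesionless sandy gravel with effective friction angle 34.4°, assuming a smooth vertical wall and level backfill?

K_a = (1 − sin φ)/(1 + sin φ) = (1 − sin 34.4°)/(1 + sin 34.4°) = 0.2780.

0.278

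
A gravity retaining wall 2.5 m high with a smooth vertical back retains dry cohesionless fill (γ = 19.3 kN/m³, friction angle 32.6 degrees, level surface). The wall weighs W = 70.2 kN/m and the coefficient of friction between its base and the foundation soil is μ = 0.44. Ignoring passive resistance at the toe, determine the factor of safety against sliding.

1.71

K_a = tan²(45° − 32.6°/2) = 0.2997.
P_a = ½K_aγH² = 0.5×0.2997×19.3×2.5² = 18.08 kN/m, acting at H/3 = 0.8333 m above the base.
FS_sliding = μW / P_a = 0.44×70.2 / 18.08 = 1.709.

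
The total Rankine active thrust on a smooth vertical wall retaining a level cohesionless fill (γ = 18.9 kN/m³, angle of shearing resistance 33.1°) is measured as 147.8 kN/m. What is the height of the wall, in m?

7.30 m

K_a = 0.2936. P_a = ½ K_a γ H² ⇒ H = √(2P_a/(K_a γ)).
H = √(2×147.8/(0.2936×18.9)) = 7.299 m.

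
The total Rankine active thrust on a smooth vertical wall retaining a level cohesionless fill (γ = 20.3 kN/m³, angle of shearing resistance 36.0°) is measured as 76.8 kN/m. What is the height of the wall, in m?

5.40 m

K_a = 0.2596. P_a = ½ K_a γ H² ⇒ H = √(2P_a/(K_a γ)).
H = √(2×76.8/(0.2596×20.3)) = 5.399 m.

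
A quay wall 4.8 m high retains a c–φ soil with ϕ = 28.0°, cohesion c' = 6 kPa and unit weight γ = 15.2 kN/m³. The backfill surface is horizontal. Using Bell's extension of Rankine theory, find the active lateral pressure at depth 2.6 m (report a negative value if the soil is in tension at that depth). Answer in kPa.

7.06 kPa

K_a = (1 − sin φ)/(1 + sin φ) = 0.3610.
σ_a = K_a γ z − 2c√K_a = 0.3610×15.2×2.6 − 2×6×0.6009 = 7.058 kPa.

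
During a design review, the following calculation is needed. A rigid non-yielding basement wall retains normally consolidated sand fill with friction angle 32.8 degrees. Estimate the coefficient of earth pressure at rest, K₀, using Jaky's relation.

K₀ = 1 − sin φ' = 1 − sin 32.8° = 0.4583.

0.458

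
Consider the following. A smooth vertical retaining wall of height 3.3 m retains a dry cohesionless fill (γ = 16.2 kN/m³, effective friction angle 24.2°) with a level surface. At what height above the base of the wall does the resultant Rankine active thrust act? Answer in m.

K_a = 0.4185.
The pressure distribution is triangular, so the resultant acts at H/3 above the base = 3.3/3 = 1.100 m.

1.10 m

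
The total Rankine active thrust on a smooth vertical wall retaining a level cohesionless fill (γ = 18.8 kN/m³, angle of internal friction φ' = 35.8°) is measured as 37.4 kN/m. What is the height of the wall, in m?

3.90 m

K_a = 0.2619. P_a = ½ K_a γ H² ⇒ H = √(2P_a/(K_a γ)).
H = √(2×37.4/(0.2619×18.8)) = 3.898 m.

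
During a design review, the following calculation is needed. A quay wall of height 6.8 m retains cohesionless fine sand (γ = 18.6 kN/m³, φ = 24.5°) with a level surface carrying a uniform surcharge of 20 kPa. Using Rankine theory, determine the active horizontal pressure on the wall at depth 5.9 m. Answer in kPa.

K_a = (1 − sin φ)/(1 + sin φ) = 0.4137.
σ_v = γz + q = 18.6 × 5.9 + 20 = 129.7 kPa.
σ_h = K_a σ_v = 0.4137 × 129.7 = 53.68 kPa.

53.7 kPa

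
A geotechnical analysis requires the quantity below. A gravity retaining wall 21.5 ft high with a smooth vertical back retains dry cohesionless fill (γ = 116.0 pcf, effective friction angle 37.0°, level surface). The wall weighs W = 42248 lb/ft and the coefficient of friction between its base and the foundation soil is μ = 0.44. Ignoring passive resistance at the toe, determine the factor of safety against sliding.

K_a = tan²(45° − 37.0°/2) = 0.2486.
P_a = ½K_aγH² = 0.5×0.2486×116.0×21.5² = 6665 lb/ft, acting at H/3 = 7.167 ft above the base.
FS_sliding = μW / P_a = 0.44×42248 / 6665 = 2.789.

2.79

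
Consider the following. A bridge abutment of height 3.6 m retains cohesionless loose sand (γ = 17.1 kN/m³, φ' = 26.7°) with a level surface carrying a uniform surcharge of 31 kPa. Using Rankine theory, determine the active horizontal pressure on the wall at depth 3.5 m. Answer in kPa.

K_a = (1 − sin φ)/(1 + sin φ) = 0.3800.
σ_v = γz + q = 17.1 × 3.5 + 31 = 90.85 kPa.
σ_h = K_a σ_v = 0.3800 × 90.85 = 34.52 kPa.

34.5 kPa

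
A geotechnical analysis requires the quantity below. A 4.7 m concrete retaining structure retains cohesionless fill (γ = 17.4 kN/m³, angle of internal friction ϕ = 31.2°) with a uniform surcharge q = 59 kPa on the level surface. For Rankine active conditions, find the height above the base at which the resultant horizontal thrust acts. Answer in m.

K_a = 0.3175.
Triangular part P₁ = ½K_aγH² = 61.02 at H/3 = 1.567 m; rectangular part P₂ = K_a q H = 88.04 at H/2 = 2.350 m.
ȳ = (P₁·1.567 + P₂·2.350)/(P₁+P₂) = 2.029 m.

2.03 m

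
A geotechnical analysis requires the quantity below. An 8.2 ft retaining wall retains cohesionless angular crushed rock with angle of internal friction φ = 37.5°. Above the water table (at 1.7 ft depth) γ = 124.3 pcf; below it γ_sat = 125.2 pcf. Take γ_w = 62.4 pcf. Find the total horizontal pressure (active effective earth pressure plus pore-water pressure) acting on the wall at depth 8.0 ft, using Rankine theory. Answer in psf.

541 psf

K_a = (1 − sin φ)/(1 + sin φ) = 0.2432.
γ' = 125.2 − 62.4 = 62.80 pcf.
Effective vertical stress at 8.0 ft: σ'_v = 124.3×1.7 + 62.80×6.30 = 607.0 psf.
σ'_h = K_a σ'_v = 0.2432 × 607.0 = 147.6 psf; u = γ_w × 6.30 = 393.1 psf.
Total σ_h = 147.6 + 393.1 = 540.7 psf.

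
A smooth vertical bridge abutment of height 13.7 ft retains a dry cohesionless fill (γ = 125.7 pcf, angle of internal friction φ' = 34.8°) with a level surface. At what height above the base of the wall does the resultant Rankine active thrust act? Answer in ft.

4.57 ft

K_a = 0.2733.
The pressure distribution is triangular, so the resultant acts at H/3 above the base = 13.7/3 = 4.567 ft.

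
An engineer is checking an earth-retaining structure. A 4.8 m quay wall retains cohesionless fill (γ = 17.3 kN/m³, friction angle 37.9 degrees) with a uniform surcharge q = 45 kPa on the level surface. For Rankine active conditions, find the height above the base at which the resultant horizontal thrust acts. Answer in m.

2.02 m

K_a = 0.2389.
Triangular part P₁ = ½K_aγH² = 47.62 at H/3 = 1.600 m; rectangular part P₂ = K_a q H = 51.61 at H/2 = 2.400 m.
ȳ = (P₁·1.600 + P₂·2.400)/(P₁+P₂) = 2.016 m.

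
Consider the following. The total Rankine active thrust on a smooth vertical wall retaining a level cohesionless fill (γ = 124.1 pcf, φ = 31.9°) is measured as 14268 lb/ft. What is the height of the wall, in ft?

K_a = 0.3085. P_a = ½ K_a γ H² ⇒ H = √(2P_a/(K_a γ)).
H = √(2×14268/(0.3085×124.1)) = 27.30 ft.

27.3 ft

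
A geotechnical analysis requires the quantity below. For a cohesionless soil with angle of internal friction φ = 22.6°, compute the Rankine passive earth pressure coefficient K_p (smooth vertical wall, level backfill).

K_p = (1 + sin φ)/(1 − sin φ) = tan²(45° + 22.6°/2) = 2.248.

2.25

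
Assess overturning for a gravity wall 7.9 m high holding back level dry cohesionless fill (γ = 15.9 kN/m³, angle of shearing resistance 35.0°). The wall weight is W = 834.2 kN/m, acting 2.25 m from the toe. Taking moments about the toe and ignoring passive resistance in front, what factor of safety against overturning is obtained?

K_a = tan²(45° − 35.0°/2) = 0.2710.
P_a = ½K_aγH² = 0.5×0.2710×15.9×7.9² = 134.5 kN/m, acting at H/3 = 2.633 m above the base.
Overturning moment M_o = P_a × H/3 = 134.5 × 2.633 = 354.1.
Resisting moment M_r = W × 2.25 = 834.2 × 2.25 = 1877.
FS_overturning = M_r/M_o = 1877/354.1 = 5.301.

5.30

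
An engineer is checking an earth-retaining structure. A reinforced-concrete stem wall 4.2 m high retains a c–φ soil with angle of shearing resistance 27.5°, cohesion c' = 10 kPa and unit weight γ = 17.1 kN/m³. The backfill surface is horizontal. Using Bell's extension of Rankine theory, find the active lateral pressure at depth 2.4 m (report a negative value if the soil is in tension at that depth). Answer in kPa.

K_a = (1 − sin φ)/(1 + sin φ) = 0.3682.
σ_a = K_a γ z − 2c√K_a = 0.3682×17.1×2.4 − 2×10×0.6068 = 2.976 kPa.

2.98 kPa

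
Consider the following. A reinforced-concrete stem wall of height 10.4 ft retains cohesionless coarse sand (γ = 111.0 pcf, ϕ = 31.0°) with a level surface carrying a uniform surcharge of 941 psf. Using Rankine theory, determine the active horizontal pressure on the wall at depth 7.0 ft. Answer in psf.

550 psf

K_a = (1 − sin φ)/(1 + sin φ) = 0.3201.
σ_v = γz + q = 111.0 × 7.0 + 941 = 1718 psf.
σ_h = K_a σ_v = 0.3201 × 1718 = 549.9 psf.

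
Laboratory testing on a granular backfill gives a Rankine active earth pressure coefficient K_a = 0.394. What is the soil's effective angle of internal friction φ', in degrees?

K_a = tan²(45° − φ/2) ⇒ 45° − φ/2 = arctan(√0.394) = 32.12°.
φ = 2(45° − 32.12°) = 25.77°.

25.8°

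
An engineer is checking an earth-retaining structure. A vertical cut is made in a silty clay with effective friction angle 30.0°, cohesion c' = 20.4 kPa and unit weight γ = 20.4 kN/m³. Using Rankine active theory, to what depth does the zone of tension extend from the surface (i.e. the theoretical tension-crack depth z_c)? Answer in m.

3.46 m

K_a = tan²(45° − 30.0°/2) = 0.3333; √K_a = 0.5774.
The active pressure is zero where K_a γ z = 2c√K_a, so z_c = 2c/(γ√K_a) = 2×20.4/(20.4×0.5774) = 3.464 m.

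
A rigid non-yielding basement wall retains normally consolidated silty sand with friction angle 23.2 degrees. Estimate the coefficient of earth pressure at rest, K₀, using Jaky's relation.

0.606

K₀ = 1 − sin φ' = 1 − sin 23.2° = 0.6061.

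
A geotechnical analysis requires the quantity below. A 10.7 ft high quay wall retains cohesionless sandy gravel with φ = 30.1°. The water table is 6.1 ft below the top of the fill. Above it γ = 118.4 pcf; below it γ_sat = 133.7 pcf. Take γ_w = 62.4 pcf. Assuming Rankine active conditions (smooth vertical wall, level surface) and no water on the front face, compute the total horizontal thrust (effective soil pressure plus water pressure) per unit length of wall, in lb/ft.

2740 lb/ft

K_a = tan²(45° − φ/2) = 0.3320.
γ' = 133.7 − 62.4 = 71.30 pcf. Depth below WT = 4.6 ft.
σ'_h at WT = K_a γ d_w = 239.8 psf; at base = 239.8 + K_a γ' × 4.6 = 348.7 psf.
P₁ (0–6.1 ft) = ½×239.8×6.1 = 731.3. P₂ (6.1–10.7 ft) = ½(239.8+348.7)×4.6 = 1353.
P_w = ½ γ_w h₂² = 0.5×62.4×4.6² = 660.2. Total = 731.3+1353+660.2 = 2745 lb/ft.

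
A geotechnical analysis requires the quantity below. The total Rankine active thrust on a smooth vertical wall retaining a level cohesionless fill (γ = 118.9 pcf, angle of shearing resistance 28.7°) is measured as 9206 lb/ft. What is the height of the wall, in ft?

21.0 ft

K_a = 0.3511. P_a = ½ K_a γ H² ⇒ H = √(2P_a/(K_a γ)).
H = √(2×9206/(0.3511×118.9)) = 21.00 ft.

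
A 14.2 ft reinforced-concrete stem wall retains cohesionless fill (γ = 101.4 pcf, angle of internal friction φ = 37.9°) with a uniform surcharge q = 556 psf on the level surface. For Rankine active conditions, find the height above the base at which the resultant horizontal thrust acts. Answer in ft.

5.76 ft

K_a = 0.2389.
Triangular part P₁ = ½K_aγH² = 2443 at H/3 = 4.733 ft; rectangular part P₂ = K_a q H = 1886 at H/2 = 7.100 ft.
ȳ = (P₁·4.733 + P₂·7.100)/(P₁+P₂) = 5.765 ft.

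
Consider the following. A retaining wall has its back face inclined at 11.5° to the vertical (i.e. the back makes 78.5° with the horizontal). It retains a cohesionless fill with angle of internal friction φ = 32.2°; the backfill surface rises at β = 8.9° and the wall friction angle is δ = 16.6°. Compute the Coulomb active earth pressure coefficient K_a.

0.413

K_a = sin²(α+φ) / [sin²α · sin(α−δ) · (1 + √{sin(φ+δ)sin(φ−β) / (sin(α−δ)sin(α+β))})²].
With α = 78.5°, φ = 32.2°, δ = 16.6°, β = 8.9°: K_a = 0.4132.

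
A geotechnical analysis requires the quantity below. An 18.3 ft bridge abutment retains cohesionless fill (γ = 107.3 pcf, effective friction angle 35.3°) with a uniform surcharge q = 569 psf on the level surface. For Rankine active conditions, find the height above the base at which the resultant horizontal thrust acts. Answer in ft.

K_a = 0.2675.
Triangular part P₁ = ½K_aγH² = 4807 at H/3 = 6.100 ft; rectangular part P₂ = K_a q H = 2786 at H/2 = 9.150 ft.
ȳ = (P₁·6.100 + P₂·9.150)/(P₁+P₂) = 7.219 ft.

7.22 ft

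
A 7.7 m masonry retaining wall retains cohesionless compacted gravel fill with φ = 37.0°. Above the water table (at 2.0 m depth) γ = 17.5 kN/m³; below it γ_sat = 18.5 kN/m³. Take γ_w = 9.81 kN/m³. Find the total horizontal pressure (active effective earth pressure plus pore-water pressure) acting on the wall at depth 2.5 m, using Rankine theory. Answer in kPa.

14.7 kPa

K_a = (1 − sin φ)/(1 + sin φ) = 0.2486.
γ' = 18.5 − 9.81 = 8.690 kN/m³.
Effective vertical stress at 2.5 m: σ'_v = 17.5×2.0 + 8.690×0.500 = 39.34 kPa.
σ'_h = K_a σ'_v = 0.2486 × 39.34 = 9.781 kPa; u = γ_w × 0.500 = 4.905 kPa.
Total σ_h = 9.781 + 4.905 = 14.69 kPa.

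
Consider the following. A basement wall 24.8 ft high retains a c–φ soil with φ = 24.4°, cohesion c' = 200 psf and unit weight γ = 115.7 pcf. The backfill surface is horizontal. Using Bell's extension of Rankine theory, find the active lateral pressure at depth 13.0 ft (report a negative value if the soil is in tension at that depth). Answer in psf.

K_a = (1 − sin φ)/(1 + sin φ) = 0.4153.
σ_a = K_a γ z − 2c√K_a = 0.4153×115.7×13.0 − 2×200×0.6445 = 366.9 psf.

367 psf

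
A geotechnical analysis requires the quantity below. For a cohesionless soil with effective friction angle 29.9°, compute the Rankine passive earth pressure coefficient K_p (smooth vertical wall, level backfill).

K_p = (1 + sin φ)/(1 − sin φ) = tan²(45° + 29.9°/2) = 2.988.

2.99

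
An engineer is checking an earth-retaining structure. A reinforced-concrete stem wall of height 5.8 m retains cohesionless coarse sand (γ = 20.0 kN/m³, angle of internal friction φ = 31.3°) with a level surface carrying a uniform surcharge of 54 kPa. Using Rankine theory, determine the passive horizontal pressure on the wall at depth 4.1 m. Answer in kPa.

430 kPa

K_p = (1 + sin φ)/(1 − sin φ) = 3.162.
σ_v = γz + q = 20.0 × 4.1 + 54 = 136.0 kPa.
σ_h = K_p σ_v = 3.162 × 136.0 = 430.1 kPa.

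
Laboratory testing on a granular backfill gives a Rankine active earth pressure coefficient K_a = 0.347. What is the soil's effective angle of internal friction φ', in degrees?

K_a = tan²(45° − φ/2) ⇒ 45° − φ/2 = arctan(√0.347) = 30.50°.
φ = 2(45° − 30.50°) = 29.00°.

29.0°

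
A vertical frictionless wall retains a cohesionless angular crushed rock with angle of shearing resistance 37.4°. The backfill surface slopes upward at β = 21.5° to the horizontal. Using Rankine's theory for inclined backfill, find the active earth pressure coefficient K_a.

K_a = cos β · (cos β − √(cos²β − cos²φ)) / (cos β + √(cos²β − cos²φ)).
cos β = 0.9304, cos φ = 0.7944, √(cos²β − cos²φ) = 0.4843.
K_a = 0.9304 × (0.9304 − 0.4843)/(0.9304 + 0.4843) = 0.2934.

0.293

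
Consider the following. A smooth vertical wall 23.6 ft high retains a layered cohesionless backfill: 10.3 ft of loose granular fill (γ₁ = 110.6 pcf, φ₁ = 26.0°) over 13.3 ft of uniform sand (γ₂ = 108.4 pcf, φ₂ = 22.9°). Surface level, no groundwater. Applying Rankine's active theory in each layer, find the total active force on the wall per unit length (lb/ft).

13200 lb/ft

K_a1 = tan²(45°−26.0°/2) = 0.3905; K_a2 = tan²(45°−22.9°/2) = 0.4398.
Layer 1: σ at base = K_a1 γ₁ h₁ = 444.8 psf; P₁ = ½×444.8×10.3 = 2291.
Layer 2: σ_v at top = γ₁h₁ = 1139; σ_h top = K_a2×1139 = 501.0; σ_h base = K_a2×(1139+108.4×13.3) = 1135.
P₂ = ½(501.0+1135)×13.3 = 10880. Total P_a = 2291+10880 = 13170 lb/ft.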